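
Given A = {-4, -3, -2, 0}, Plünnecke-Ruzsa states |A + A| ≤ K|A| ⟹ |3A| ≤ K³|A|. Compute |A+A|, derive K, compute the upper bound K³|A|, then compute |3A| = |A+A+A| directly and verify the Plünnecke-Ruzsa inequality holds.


|A| = 4.
Step 1: Compute A + A by enumerating all 16 pairs.
A + A = {-8, -7, -6, -5, -4, -3, -2, 0}, so |A + A| = 8.
Step 2: Doubling constant K = |A + A|/|A| = 8/4 = 8/4 ≈ 2.0000.
Step 3: Plünnecke-Ruzsa gives |3A| ≤ K³·|A| = (2.0000)³ · 4 ≈ 32.0000.
Step 4: Compute 3A = A + A + A directly by enumerating all triples (a,b,c) ∈ A³; |3A| = 12.
Step 5: Check 12 ≤ 32.0000? Yes ✓.

K = 8/4, Plünnecke-Ruzsa bound K³|A| ≈ 32.0000, |3A| = 12, inequality holds.


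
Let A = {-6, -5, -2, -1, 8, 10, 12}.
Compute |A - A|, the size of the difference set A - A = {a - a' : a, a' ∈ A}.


A - A = {a - a' : a, a' ∈ A}; |A| = 7.
Bounds: 2|A|-1 ≤ |A - A| ≤ |A|² - |A| + 1, i.e. 13 ≤ |A - A| ≤ 43.
Note: 0 ∈ A - A always (from a - a). The set is symmetric: if d ∈ A - A then -d ∈ A - A.
Enumerate nonzero differences d = a - a' with a > a' (then include -d):
Positive differences: {1, 2, 3, 4, 5, 9, 10, 11, 12, 13, 14, 15, 16, 17, 18}
Full difference set: {0} ∪ (positive diffs) ∪ (negative diffs).
|A - A| = 1 + 2·15 = 31 (matches direct enumeration: 31).

|A - A| = 31


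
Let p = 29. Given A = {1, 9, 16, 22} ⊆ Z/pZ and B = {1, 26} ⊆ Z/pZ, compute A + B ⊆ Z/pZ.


Work in Z/29Z: reduce every sum a + b modulo 29.
Enumerate all 8 pairs:
a = 1: 1+1=2, 1+26=27
a = 9: 9+1=10, 9+26=6
a = 16: 16+1=17, 16+26=13
a = 22: 22+1=23, 22+26=19
Distinct residues collected: {2, 6, 10, 13, 17, 19, 23, 27}
|A + B| = 8 (out of 29 total residues).

A + B = {2, 6, 10, 13, 17, 19, 23, 27}


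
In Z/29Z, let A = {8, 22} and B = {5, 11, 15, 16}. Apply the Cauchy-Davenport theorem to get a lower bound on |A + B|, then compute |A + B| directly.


Cauchy-Davenport: |A + B| ≥ min(p, |A| + |B| - 1) for A, B nonempty in Z/pZ.
|A| = 2, |B| = 4, p = 29.
CD lower bound = min(29, 2 + 4 - 1) = min(29, 5) = 5.
Compute A + B mod 29 directly:
a = 8: 8+5=13, 8+11=19, 8+15=23, 8+16=24
a = 22: 22+5=27, 22+11=4, 22+15=8, 22+16=9
A + B = {4, 8, 9, 13, 19, 23, 24, 27}, so |A + B| = 8.
Verify: 8 ≥ 5? Yes ✓.

CD lower bound = 5, actual |A + B| = 8.


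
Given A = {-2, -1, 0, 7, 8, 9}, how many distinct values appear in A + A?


A + A = {a + a' : a, a' ∈ A}; |A| = 6.
General bounds: 2|A| - 1 ≤ |A + A| ≤ |A|(|A|+1)/2, i.e. 11 ≤ |A + A| ≤ 21.
Lower bound 2|A|-1 is attained iff A is an arithmetic progression.
Enumerate sums a + a' for a ≤ a' (symmetric, so this suffices):
a = -2: -2+-2=-4, -2+-1=-3, -2+0=-2, -2+7=5, -2+8=6, -2+9=7
a = -1: -1+-1=-2, -1+0=-1, -1+7=6, -1+8=7, -1+9=8
a = 0: 0+0=0, 0+7=7, 0+8=8, 0+9=9
a = 7: 7+7=14, 7+8=15, 7+9=16
a = 8: 8+8=16, 8+9=17
a = 9: 9+9=18
Distinct sums: {-4, -3, -2, -1, 0, 5, 6, 7, 8, 9, 14, 15, 16, 17, 18}
|A + A| = 15

|A + A| = 15


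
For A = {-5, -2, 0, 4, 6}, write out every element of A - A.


A - A = {a - a' : a, a' ∈ A}.
Compute a - a' for each ordered pair (a, a'):
a = -5: -5--5=0, -5--2=-3, -5-0=-5, -5-4=-9, -5-6=-11
a = -2: -2--5=3, -2--2=0, -2-0=-2, -2-4=-6, -2-6=-8
a = 0: 0--5=5, 0--2=2, 0-0=0, 0-4=-4, 0-6=-6
a = 4: 4--5=9, 4--2=6, 4-0=4, 4-4=0, 4-6=-2
a = 6: 6--5=11, 6--2=8, 6-0=6, 6-4=2, 6-6=0
Collecting distinct values (and noting 0 appears from a-a):
A - A = {-11, -9, -8, -6, -5, -4, -3, -2, 0, 2, 3, 4, 5, 6, 8, 9, 11}
|A - A| = 17

A - A = {-11, -9, -8, -6, -5, -4, -3, -2, 0, 2, 3, 4, 5, 6, 8, 9, 11}


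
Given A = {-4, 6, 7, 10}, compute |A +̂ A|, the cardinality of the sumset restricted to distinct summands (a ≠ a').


Restricted sumset: A +̂ A = {a + a' : a ∈ A, a' ∈ A, a ≠ a'}.
Equivalently, take A + A and drop any sum 2a that is achievable ONLY as a + a for a ∈ A (i.e. sums representable only with equal summands).
Enumerate pairs (a, a') with a < a' (symmetric, so each unordered pair gives one sum; this covers all a ≠ a'):
  -4 + 6 = 2
  -4 + 7 = 3
  -4 + 10 = 6
  6 + 7 = 13
  6 + 10 = 16
  7 + 10 = 17
Collected distinct sums: {2, 3, 6, 13, 16, 17}
|A +̂ A| = 6
(Reference bound: |A +̂ A| ≥ 2|A| - 3 for |A| ≥ 2, with |A| = 4 giving ≥ 5.)

|A +̂ A| = 6


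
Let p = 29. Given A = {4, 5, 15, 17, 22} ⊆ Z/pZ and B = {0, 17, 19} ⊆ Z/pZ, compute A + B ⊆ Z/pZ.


Work in Z/29Z: reduce every sum a + b modulo 29.
Enumerate all 15 pairs:
a = 4: 4+0=4, 4+17=21, 4+19=23
a = 5: 5+0=5, 5+17=22, 5+19=24
a = 15: 15+0=15, 15+17=3, 15+19=5
a = 17: 17+0=17, 17+17=5, 17+19=7
a = 22: 22+0=22, 22+17=10, 22+19=12
Distinct residues collected: {3, 4, 5, 7, 10, 12, 15, 17, 21, 22, 23, 24}
|A + B| = 12 (out of 29 total residues).

A + B = {3, 4, 5, 7, 10, 12, 15, 17, 21, 22, 23, 24}


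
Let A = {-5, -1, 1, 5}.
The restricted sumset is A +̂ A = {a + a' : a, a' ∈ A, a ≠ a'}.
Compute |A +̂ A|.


Restricted sumset: A +̂ A = {a + a' : a ∈ A, a' ∈ A, a ≠ a'}.
Equivalently, take A + A and drop any sum 2a that is achievable ONLY as a + a for a ∈ A (i.e. sums representable only with equal summands).
Enumerate pairs (a, a') with a < a' (symmetric, so each unordered pair gives one sum; this covers all a ≠ a'):
  -5 + -1 = -6
  -5 + 1 = -4
  -5 + 5 = 0
  -1 + 1 = 0
  -1 + 5 = 4
  1 + 5 = 6
Collected distinct sums: {-6, -4, 0, 4, 6}
|A +̂ A| = 5
(Reference bound: |A +̂ A| ≥ 2|A| - 3 for |A| ≥ 2, with |A| = 4 giving ≥ 5.)

|A +̂ A| = 5


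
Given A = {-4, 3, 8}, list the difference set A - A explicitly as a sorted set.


A - A = {a - a' : a, a' ∈ A}.
Compute a - a' for each ordered pair (a, a'):
a = -4: -4--4=0, -4-3=-7, -4-8=-12
a = 3: 3--4=7, 3-3=0, 3-8=-5
a = 8: 8--4=12, 8-3=5, 8-8=0
Collecting distinct values (and noting 0 appears from a-a):
A - A = {-12, -7, -5, 0, 5, 7, 12}
|A - A| = 7

A - A = {-12, -7, -5, 0, 5, 7, 12}


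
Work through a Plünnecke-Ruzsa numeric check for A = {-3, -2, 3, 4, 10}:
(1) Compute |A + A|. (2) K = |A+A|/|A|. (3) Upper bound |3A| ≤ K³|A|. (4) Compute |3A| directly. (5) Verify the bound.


|A| = 5.
Step 1: Compute A + A by enumerating all 25 pairs.
A + A = {-6, -5, -4, 0, 1, 2, 6, 7, 8, 13, 14, 20}, so |A + A| = 12.
Step 2: Doubling constant K = |A + A|/|A| = 12/5 = 12/5 ≈ 2.4000.
Step 3: Plünnecke-Ruzsa gives |3A| ≤ K³·|A| = (2.4000)³ · 5 ≈ 69.1200.
Step 4: Compute 3A = A + A + A directly by enumerating all triples (a,b,c) ∈ A³; |3A| = 22.
Step 5: Check 22 ≤ 69.1200? Yes ✓.

K = 12/5, Plünnecke-Ruzsa bound K³|A| ≈ 69.1200, |3A| = 22, inequality holds.


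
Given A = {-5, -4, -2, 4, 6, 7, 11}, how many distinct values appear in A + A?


A + A = {a + a' : a, a' ∈ A}; |A| = 7.
General bounds: 2|A| - 1 ≤ |A + A| ≤ |A|(|A|+1)/2, i.e. 13 ≤ |A + A| ≤ 28.
Lower bound 2|A|-1 is attained iff A is an arithmetic progression.
Enumerate sums a + a' for a ≤ a' (symmetric, so this suffices):
a = -5: -5+-5=-10, -5+-4=-9, -5+-2=-7, -5+4=-1, -5+6=1, -5+7=2, -5+11=6
a = -4: -4+-4=-8, -4+-2=-6, -4+4=0, -4+6=2, -4+7=3, -4+11=7
a = -2: -2+-2=-4, -2+4=2, -2+6=4, -2+7=5, -2+11=9
a = 4: 4+4=8, 4+6=10, 4+7=11, 4+11=15
a = 6: 6+6=12, 6+7=13, 6+11=17
a = 7: 7+7=14, 7+11=18
a = 11: 11+11=22
Distinct sums: {-10, -9, -8, -7, -6, -4, -1, 0, 1, 2, 3, 4, 5, 6, 7, 8, 9, 10, 11, 12, 13, 14, 15, 17, 18, 22}
|A + A| = 26

|A + A| = 26


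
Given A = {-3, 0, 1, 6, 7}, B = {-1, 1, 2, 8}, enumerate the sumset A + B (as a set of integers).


A + B = {a + b : a ∈ A, b ∈ B}.
Enumerate all |A|·|B| = 5·4 = 20 pairs (a, b) and collect distinct sums.
a = -3: -3+-1=-4, -3+1=-2, -3+2=-1, -3+8=5
a = 0: 0+-1=-1, 0+1=1, 0+2=2, 0+8=8
a = 1: 1+-1=0, 1+1=2, 1+2=3, 1+8=9
a = 6: 6+-1=5, 6+1=7, 6+2=8, 6+8=14
a = 7: 7+-1=6, 7+1=8, 7+2=9, 7+8=15
Collecting distinct sums: A + B = {-4, -2, -1, 0, 1, 2, 3, 5, 6, 7, 8, 9, 14, 15}
|A + B| = 14

A + B = {-4, -2, -1, 0, 1, 2, 3, 5, 6, 7, 8, 9, 14, 15}


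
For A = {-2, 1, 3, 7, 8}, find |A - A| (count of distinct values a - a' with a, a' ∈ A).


A - A = {a - a' : a, a' ∈ A}; |A| = 5.
Bounds: 2|A|-1 ≤ |A - A| ≤ |A|² - |A| + 1, i.e. 9 ≤ |A - A| ≤ 21.
Note: 0 ∈ A - A always (from a - a). The set is symmetric: if d ∈ A - A then -d ∈ A - A.
Enumerate nonzero differences d = a - a' with a > a' (then include -d):
Positive differences: {1, 2, 3, 4, 5, 6, 7, 9, 10}
Full difference set: {0} ∪ (positive diffs) ∪ (negative diffs).
|A - A| = 1 + 2·9 = 19 (matches direct enumeration: 19).

|A - A| = 19


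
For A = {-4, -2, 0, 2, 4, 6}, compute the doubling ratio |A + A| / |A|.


|A| = 6.
Compute A + A by enumerating all 36 pairs.
A + A = {-8, -6, -4, -2, 0, 2, 4, 6, 8, 10, 12}, so |A + A| = 11.
K = |A + A| / |A| = 11/6 (already in lowest terms) ≈ 1.8333.
Reference: AP of size 6 gives K = 11/6 ≈ 1.8333; a fully generic set of size 6 gives K ≈ 3.5000.

|A| = 6, |A + A| = 11, K = 11/6.


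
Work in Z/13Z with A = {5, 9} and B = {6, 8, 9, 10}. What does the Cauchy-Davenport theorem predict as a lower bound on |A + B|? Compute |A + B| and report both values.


Cauchy-Davenport: |A + B| ≥ min(p, |A| + |B| - 1) for A, B nonempty in Z/pZ.
|A| = 2, |B| = 4, p = 13.
CD lower bound = min(13, 2 + 4 - 1) = min(13, 5) = 5.
Compute A + B mod 13 directly:
a = 5: 5+6=11, 5+8=0, 5+9=1, 5+10=2
a = 9: 9+6=2, 9+8=4, 9+9=5, 9+10=6
A + B = {0, 1, 2, 4, 5, 6, 11}, so |A + B| = 7.
Verify: 7 ≥ 5? Yes ✓.

CD lower bound = 5, actual |A + B| = 7.


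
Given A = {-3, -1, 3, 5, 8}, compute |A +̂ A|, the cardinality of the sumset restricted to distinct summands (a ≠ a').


Restricted sumset: A +̂ A = {a + a' : a ∈ A, a' ∈ A, a ≠ a'}.
Equivalently, take A + A and drop any sum 2a that is achievable ONLY as a + a for a ∈ A (i.e. sums representable only with equal summands).
Enumerate pairs (a, a') with a < a' (symmetric, so each unordered pair gives one sum; this covers all a ≠ a'):
  -3 + -1 = -4
  -3 + 3 = 0
  -3 + 5 = 2
  -3 + 8 = 5
  -1 + 3 = 2
  -1 + 5 = 4
  -1 + 8 = 7
  3 + 5 = 8
  3 + 8 = 11
  5 + 8 = 13
Collected distinct sums: {-4, 0, 2, 4, 5, 7, 8, 11, 13}
|A +̂ A| = 9
(Reference bound: |A +̂ A| ≥ 2|A| - 3 for |A| ≥ 2, with |A| = 5 giving ≥ 7.)

|A +̂ A| = 9


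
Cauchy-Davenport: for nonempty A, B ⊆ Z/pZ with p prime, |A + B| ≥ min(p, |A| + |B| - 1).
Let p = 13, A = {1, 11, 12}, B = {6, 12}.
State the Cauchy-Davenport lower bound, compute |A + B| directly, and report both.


Cauchy-Davenport: |A + B| ≥ min(p, |A| + |B| - 1) for A, B nonempty in Z/pZ.
|A| = 3, |B| = 2, p = 13.
CD lower bound = min(13, 3 + 2 - 1) = min(13, 4) = 4.
Compute A + B mod 13 directly:
a = 1: 1+6=7, 1+12=0
a = 11: 11+6=4, 11+12=10
a = 12: 12+6=5, 12+12=11
A + B = {0, 4, 5, 7, 10, 11}, so |A + B| = 6.
Verify: 6 ≥ 4? Yes ✓.

CD lower bound = 4, actual |A + B| = 6.


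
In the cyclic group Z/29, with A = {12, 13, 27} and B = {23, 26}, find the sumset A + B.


Work in Z/29Z: reduce every sum a + b modulo 29.
Enumerate all 6 pairs:
a = 12: 12+23=6, 12+26=9
a = 13: 13+23=7, 13+26=10
a = 27: 27+23=21, 27+26=24
Distinct residues collected: {6, 7, 9, 10, 21, 24}
|A + B| = 6 (out of 29 total residues).

A + B = {6, 7, 9, 10, 21, 24}


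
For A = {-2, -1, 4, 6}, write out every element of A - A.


A - A = {a - a' : a, a' ∈ A}.
Compute a - a' for each ordered pair (a, a'):
a = -2: -2--2=0, -2--1=-1, -2-4=-6, -2-6=-8
a = -1: -1--2=1, -1--1=0, -1-4=-5, -1-6=-7
a = 4: 4--2=6, 4--1=5, 4-4=0, 4-6=-2
a = 6: 6--2=8, 6--1=7, 6-4=2, 6-6=0
Collecting distinct values (and noting 0 appears from a-a):
A - A = {-8, -7, -6, -5, -2, -1, 0, 1, 2, 5, 6, 7, 8}
|A - A| = 13

A - A = {-8, -7, -6, -5, -2, -1, 0, 1, 2, 5, 6, 7, 8}


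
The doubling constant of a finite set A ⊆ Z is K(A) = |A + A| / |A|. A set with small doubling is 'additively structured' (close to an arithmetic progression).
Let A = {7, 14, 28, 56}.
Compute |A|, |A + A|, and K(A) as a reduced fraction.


|A| = 4.
Compute A + A by enumerating all 16 pairs.
A + A = {14, 21, 28, 35, 42, 56, 63, 70, 84, 112}, so |A + A| = 10.
K = |A + A| / |A| = 10/4 = 5/2 ≈ 2.5000.
Reference: AP of size 4 gives K = 7/4 ≈ 1.7500; a fully generic set of size 4 gives K ≈ 2.5000.

|A| = 4, |A + A| = 10, K = 10/4 = 5/2.


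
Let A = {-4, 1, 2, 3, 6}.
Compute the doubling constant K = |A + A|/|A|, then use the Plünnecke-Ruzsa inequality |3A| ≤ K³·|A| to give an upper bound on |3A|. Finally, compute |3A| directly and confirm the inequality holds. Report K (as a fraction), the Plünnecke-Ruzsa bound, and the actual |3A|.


|A| = 5.
Step 1: Compute A + A by enumerating all 25 pairs.
A + A = {-8, -3, -2, -1, 2, 3, 4, 5, 6, 7, 8, 9, 12}, so |A + A| = 13.
Step 2: Doubling constant K = |A + A|/|A| = 13/5 = 13/5 ≈ 2.6000.
Step 3: Plünnecke-Ruzsa gives |3A| ≤ K³·|A| = (2.6000)³ · 5 ≈ 87.8800.
Step 4: Compute 3A = A + A + A directly by enumerating all triples (a,b,c) ∈ A³; |3A| = 23.
Step 5: Check 23 ≤ 87.8800? Yes ✓.

K = 13/5, Plünnecke-Ruzsa bound K³|A| ≈ 87.8800, |3A| = 23, inequality holds.


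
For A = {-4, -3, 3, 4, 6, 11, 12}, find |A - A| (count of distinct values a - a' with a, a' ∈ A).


A - A = {a - a' : a, a' ∈ A}; |A| = 7.
Bounds: 2|A|-1 ≤ |A - A| ≤ |A|² - |A| + 1, i.e. 13 ≤ |A - A| ≤ 43.
Note: 0 ∈ A - A always (from a - a). The set is symmetric: if d ∈ A - A then -d ∈ A - A.
Enumerate nonzero differences d = a - a' with a > a' (then include -d):
Positive differences: {1, 2, 3, 5, 6, 7, 8, 9, 10, 14, 15, 16}
Full difference set: {0} ∪ (positive diffs) ∪ (negative diffs).
|A - A| = 1 + 2·12 = 25 (matches direct enumeration: 25).

|A - A| = 25


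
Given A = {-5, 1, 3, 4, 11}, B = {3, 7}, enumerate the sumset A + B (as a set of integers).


A + B = {a + b : a ∈ A, b ∈ B}.
Enumerate all |A|·|B| = 5·2 = 10 pairs (a, b) and collect distinct sums.
a = -5: -5+3=-2, -5+7=2
a = 1: 1+3=4, 1+7=8
a = 3: 3+3=6, 3+7=10
a = 4: 4+3=7, 4+7=11
a = 11: 11+3=14, 11+7=18
Collecting distinct sums: A + B = {-2, 2, 4, 6, 7, 8, 10, 11, 14, 18}
|A + B| = 10

A + B = {-2, 2, 4, 6, 7, 8, 10, 11, 14, 18}


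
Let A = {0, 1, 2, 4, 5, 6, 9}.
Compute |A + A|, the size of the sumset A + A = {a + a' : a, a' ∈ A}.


A + A = {a + a' : a, a' ∈ A}; |A| = 7.
General bounds: 2|A| - 1 ≤ |A + A| ≤ |A|(|A|+1)/2, i.e. 13 ≤ |A + A| ≤ 28.
Lower bound 2|A|-1 is attained iff A is an arithmetic progression.
Enumerate sums a + a' for a ≤ a' (symmetric, so this suffices):
a = 0: 0+0=0, 0+1=1, 0+2=2, 0+4=4, 0+5=5, 0+6=6, 0+9=9
a = 1: 1+1=2, 1+2=3, 1+4=5, 1+5=6, 1+6=7, 1+9=10
a = 2: 2+2=4, 2+4=6, 2+5=7, 2+6=8, 2+9=11
a = 4: 4+4=8, 4+5=9, 4+6=10, 4+9=13
a = 5: 5+5=10, 5+6=11, 5+9=14
a = 6: 6+6=12, 6+9=15
a = 9: 9+9=18
Distinct sums: {0, 1, 2, 3, 4, 5, 6, 7, 8, 9, 10, 11, 12, 13, 14, 15, 18}
|A + A| = 17

|A + A| = 17


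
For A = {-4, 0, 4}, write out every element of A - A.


A - A = {a - a' : a, a' ∈ A}.
Compute a - a' for each ordered pair (a, a'):
a = -4: -4--4=0, -4-0=-4, -4-4=-8
a = 0: 0--4=4, 0-0=0, 0-4=-4
a = 4: 4--4=8, 4-0=4, 4-4=0
Collecting distinct values (and noting 0 appears from a-a):
A - A = {-8, -4, 0, 4, 8}
|A - A| = 5

A - A = {-8, -4, 0, 4, 8}


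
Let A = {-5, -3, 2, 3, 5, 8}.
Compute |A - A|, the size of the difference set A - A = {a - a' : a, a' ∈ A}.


A - A = {a - a' : a, a' ∈ A}; |A| = 6.
Bounds: 2|A|-1 ≤ |A - A| ≤ |A|² - |A| + 1, i.e. 11 ≤ |A - A| ≤ 31.
Note: 0 ∈ A - A always (from a - a). The set is symmetric: if d ∈ A - A then -d ∈ A - A.
Enumerate nonzero differences d = a - a' with a > a' (then include -d):
Positive differences: {1, 2, 3, 5, 6, 7, 8, 10, 11, 13}
Full difference set: {0} ∪ (positive diffs) ∪ (negative diffs).
|A - A| = 1 + 2·10 = 21 (matches direct enumeration: 21).

|A - A| = 21


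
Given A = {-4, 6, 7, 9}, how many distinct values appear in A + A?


A + A = {a + a' : a, a' ∈ A}; |A| = 4.
General bounds: 2|A| - 1 ≤ |A + A| ≤ |A|(|A|+1)/2, i.e. 7 ≤ |A + A| ≤ 10.
Lower bound 2|A|-1 is attained iff A is an arithmetic progression.
Enumerate sums a + a' for a ≤ a' (symmetric, so this suffices):
a = -4: -4+-4=-8, -4+6=2, -4+7=3, -4+9=5
a = 6: 6+6=12, 6+7=13, 6+9=15
a = 7: 7+7=14, 7+9=16
a = 9: 9+9=18
Distinct sums: {-8, 2, 3, 5, 12, 13, 14, 15, 16, 18}
|A + A| = 10

|A + A| = 10


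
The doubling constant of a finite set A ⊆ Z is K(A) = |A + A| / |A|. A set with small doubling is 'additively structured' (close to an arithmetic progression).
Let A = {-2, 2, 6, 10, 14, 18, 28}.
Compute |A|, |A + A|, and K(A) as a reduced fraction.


|A| = 7.
Compute A + A by enumerating all 49 pairs.
A + A = {-4, 0, 4, 8, 12, 16, 20, 24, 26, 28, 30, 32, 34, 36, 38, 42, 46, 56}, so |A + A| = 18.
K = |A + A| / |A| = 18/7 (already in lowest terms) ≈ 2.5714.
Reference: AP of size 7 gives K = 13/7 ≈ 1.8571; a fully generic set of size 7 gives K ≈ 4.0000.

|A| = 7, |A + A| = 18, K = 18/7.


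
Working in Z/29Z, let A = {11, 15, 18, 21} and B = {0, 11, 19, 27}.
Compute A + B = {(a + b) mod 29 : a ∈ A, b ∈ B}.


Work in Z/29Z: reduce every sum a + b modulo 29.
Enumerate all 16 pairs:
a = 11: 11+0=11, 11+11=22, 11+19=1, 11+27=9
a = 15: 15+0=15, 15+11=26, 15+19=5, 15+27=13
a = 18: 18+0=18, 18+11=0, 18+19=8, 18+27=16
a = 21: 21+0=21, 21+11=3, 21+19=11, 21+27=19
Distinct residues collected: {0, 1, 3, 5, 8, 9, 11, 13, 15, 16, 18, 19, 21, 22, 26}
|A + B| = 15 (out of 29 total residues).

A + B = {0, 1, 3, 5, 8, 9, 11, 13, 15, 16, 18, 19, 21, 22, 26}


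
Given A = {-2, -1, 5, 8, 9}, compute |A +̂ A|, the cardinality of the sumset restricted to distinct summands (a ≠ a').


Restricted sumset: A +̂ A = {a + a' : a ∈ A, a' ∈ A, a ≠ a'}.
Equivalently, take A + A and drop any sum 2a that is achievable ONLY as a + a for a ∈ A (i.e. sums representable only with equal summands).
Enumerate pairs (a, a') with a < a' (symmetric, so each unordered pair gives one sum; this covers all a ≠ a'):
  -2 + -1 = -3
  -2 + 5 = 3
  -2 + 8 = 6
  -2 + 9 = 7
  -1 + 5 = 4
  -1 + 8 = 7
  -1 + 9 = 8
  5 + 8 = 13
  5 + 9 = 14
  8 + 9 = 17
Collected distinct sums: {-3, 3, 4, 6, 7, 8, 13, 14, 17}
|A +̂ A| = 9
(Reference bound: |A +̂ A| ≥ 2|A| - 3 for |A| ≥ 2, with |A| = 5 giving ≥ 7.)

|A +̂ A| = 9


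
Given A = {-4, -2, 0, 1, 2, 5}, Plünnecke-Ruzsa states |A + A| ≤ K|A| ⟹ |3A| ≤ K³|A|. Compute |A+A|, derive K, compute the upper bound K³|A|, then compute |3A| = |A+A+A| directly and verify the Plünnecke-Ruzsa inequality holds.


|A| = 6.
Step 1: Compute A + A by enumerating all 36 pairs.
A + A = {-8, -6, -4, -3, -2, -1, 0, 1, 2, 3, 4, 5, 6, 7, 10}, so |A + A| = 15.
Step 2: Doubling constant K = |A + A|/|A| = 15/6 = 15/6 ≈ 2.5000.
Step 3: Plünnecke-Ruzsa gives |3A| ≤ K³·|A| = (2.5000)³ · 6 ≈ 93.7500.
Step 4: Compute 3A = A + A + A directly by enumerating all triples (a,b,c) ∈ A³; |3A| = 24.
Step 5: Check 24 ≤ 93.7500? Yes ✓.

K = 15/6, Plünnecke-Ruzsa bound K³|A| ≈ 93.7500, |3A| = 24, inequality holds.


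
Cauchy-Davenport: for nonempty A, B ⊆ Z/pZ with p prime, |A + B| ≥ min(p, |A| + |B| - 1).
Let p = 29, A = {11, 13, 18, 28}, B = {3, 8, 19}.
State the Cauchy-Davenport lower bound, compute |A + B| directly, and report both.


Cauchy-Davenport: |A + B| ≥ min(p, |A| + |B| - 1) for A, B nonempty in Z/pZ.
|A| = 4, |B| = 3, p = 29.
CD lower bound = min(29, 4 + 3 - 1) = min(29, 6) = 6.
Compute A + B mod 29 directly:
a = 11: 11+3=14, 11+8=19, 11+19=1
a = 13: 13+3=16, 13+8=21, 13+19=3
a = 18: 18+3=21, 18+8=26, 18+19=8
a = 28: 28+3=2, 28+8=7, 28+19=18
A + B = {1, 2, 3, 7, 8, 14, 16, 18, 19, 21, 26}, so |A + B| = 11.
Verify: 11 ≥ 6? Yes ✓.

CD lower bound = 6, actual |A + B| = 11.


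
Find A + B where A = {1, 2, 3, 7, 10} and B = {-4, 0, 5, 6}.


A + B = {a + b : a ∈ A, b ∈ B}.
Enumerate all |A|·|B| = 5·4 = 20 pairs (a, b) and collect distinct sums.
a = 1: 1+-4=-3, 1+0=1, 1+5=6, 1+6=7
a = 2: 2+-4=-2, 2+0=2, 2+5=7, 2+6=8
a = 3: 3+-4=-1, 3+0=3, 3+5=8, 3+6=9
a = 7: 7+-4=3, 7+0=7, 7+5=12, 7+6=13
a = 10: 10+-4=6, 10+0=10, 10+5=15, 10+6=16
Collecting distinct sums: A + B = {-3, -2, -1, 1, 2, 3, 6, 7, 8, 9, 10, 12, 13, 15, 16}
|A + B| = 15

A + B = {-3, -2, -1, 1, 2, 3, 6, 7, 8, 9, 10, 12, 13, 15, 16}


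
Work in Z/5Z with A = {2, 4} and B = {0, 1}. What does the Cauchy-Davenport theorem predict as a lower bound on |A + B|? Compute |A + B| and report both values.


Cauchy-Davenport: |A + B| ≥ min(p, |A| + |B| - 1) for A, B nonempty in Z/pZ.
|A| = 2, |B| = 2, p = 5.
CD lower bound = min(5, 2 + 2 - 1) = min(5, 3) = 3.
Compute A + B mod 5 directly:
a = 2: 2+0=2, 2+1=3
a = 4: 4+0=4, 4+1=0
A + B = {0, 2, 3, 4}, so |A + B| = 4.
Verify: 4 ≥ 3? Yes ✓.

CD lower bound = 3, actual |A + B| = 4.


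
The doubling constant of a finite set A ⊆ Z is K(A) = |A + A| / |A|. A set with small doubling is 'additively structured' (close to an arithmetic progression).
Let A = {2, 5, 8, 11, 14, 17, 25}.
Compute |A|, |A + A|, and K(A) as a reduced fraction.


|A| = 7.
Compute A + A by enumerating all 49 pairs.
A + A = {4, 7, 10, 13, 16, 19, 22, 25, 27, 28, 30, 31, 33, 34, 36, 39, 42, 50}, so |A + A| = 18.
K = |A + A| / |A| = 18/7 (already in lowest terms) ≈ 2.5714.
Reference: AP of size 7 gives K = 13/7 ≈ 1.8571; a fully generic set of size 7 gives K ≈ 4.0000.

|A| = 7, |A + A| = 18, K = 18/7.


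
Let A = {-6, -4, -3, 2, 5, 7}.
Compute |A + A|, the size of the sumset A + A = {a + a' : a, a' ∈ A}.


A + A = {a + a' : a, a' ∈ A}; |A| = 6.
General bounds: 2|A| - 1 ≤ |A + A| ≤ |A|(|A|+1)/2, i.e. 11 ≤ |A + A| ≤ 21.
Lower bound 2|A|-1 is attained iff A is an arithmetic progression.
Enumerate sums a + a' for a ≤ a' (symmetric, so this suffices):
a = -6: -6+-6=-12, -6+-4=-10, -6+-3=-9, -6+2=-4, -6+5=-1, -6+7=1
a = -4: -4+-4=-8, -4+-3=-7, -4+2=-2, -4+5=1, -4+7=3
a = -3: -3+-3=-6, -3+2=-1, -3+5=2, -3+7=4
a = 2: 2+2=4, 2+5=7, 2+7=9
a = 5: 5+5=10, 5+7=12
a = 7: 7+7=14
Distinct sums: {-12, -10, -9, -8, -7, -6, -4, -2, -1, 1, 2, 3, 4, 7, 9, 10, 12, 14}
|A + A| = 18

|A + A| = 18


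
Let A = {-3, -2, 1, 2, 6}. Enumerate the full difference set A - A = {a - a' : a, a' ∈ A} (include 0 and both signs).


A - A = {a - a' : a, a' ∈ A}.
Compute a - a' for each ordered pair (a, a'):
a = -3: -3--3=0, -3--2=-1, -3-1=-4, -3-2=-5, -3-6=-9
a = -2: -2--3=1, -2--2=0, -2-1=-3, -2-2=-4, -2-6=-8
a = 1: 1--3=4, 1--2=3, 1-1=0, 1-2=-1, 1-6=-5
a = 2: 2--3=5, 2--2=4, 2-1=1, 2-2=0, 2-6=-4
a = 6: 6--3=9, 6--2=8, 6-1=5, 6-2=4, 6-6=0
Collecting distinct values (and noting 0 appears from a-a):
A - A = {-9, -8, -5, -4, -3, -1, 0, 1, 3, 4, 5, 8, 9}
|A - A| = 13

A - A = {-9, -8, -5, -4, -3, -1, 0, 1, 3, 4, 5, 8, 9}


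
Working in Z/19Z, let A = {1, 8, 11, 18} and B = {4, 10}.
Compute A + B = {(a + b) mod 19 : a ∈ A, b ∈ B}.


Work in Z/19Z: reduce every sum a + b modulo 19.
Enumerate all 8 pairs:
a = 1: 1+4=5, 1+10=11
a = 8: 8+4=12, 8+10=18
a = 11: 11+4=15, 11+10=2
a = 18: 18+4=3, 18+10=9
Distinct residues collected: {2, 3, 5, 9, 11, 12, 15, 18}
|A + B| = 8 (out of 19 total residues).

A + B = {2, 3, 5, 9, 11, 12, 15, 18}


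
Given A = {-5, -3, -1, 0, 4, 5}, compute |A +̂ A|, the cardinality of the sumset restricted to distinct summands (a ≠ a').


Restricted sumset: A +̂ A = {a + a' : a ∈ A, a' ∈ A, a ≠ a'}.
Equivalently, take A + A and drop any sum 2a that is achievable ONLY as a + a for a ∈ A (i.e. sums representable only with equal summands).
Enumerate pairs (a, a') with a < a' (symmetric, so each unordered pair gives one sum; this covers all a ≠ a'):
  -5 + -3 = -8
  -5 + -1 = -6
  -5 + 0 = -5
  -5 + 4 = -1
  -5 + 5 = 0
  -3 + -1 = -4
  -3 + 0 = -3
  -3 + 4 = 1
  -3 + 5 = 2
  -1 + 0 = -1
  -1 + 4 = 3
  -1 + 5 = 4
  0 + 4 = 4
  0 + 5 = 5
  4 + 5 = 9
Collected distinct sums: {-8, -6, -5, -4, -3, -1, 0, 1, 2, 3, 4, 5, 9}
|A +̂ A| = 13
(Reference bound: |A +̂ A| ≥ 2|A| - 3 for |A| ≥ 2, with |A| = 6 giving ≥ 9.)

|A +̂ A| = 13


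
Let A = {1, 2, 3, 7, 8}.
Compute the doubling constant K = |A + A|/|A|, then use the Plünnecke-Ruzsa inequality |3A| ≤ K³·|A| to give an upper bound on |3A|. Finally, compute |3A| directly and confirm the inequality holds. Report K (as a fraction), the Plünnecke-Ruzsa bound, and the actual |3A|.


|A| = 5.
Step 1: Compute A + A by enumerating all 25 pairs.
A + A = {2, 3, 4, 5, 6, 8, 9, 10, 11, 14, 15, 16}, so |A + A| = 12.
Step 2: Doubling constant K = |A + A|/|A| = 12/5 = 12/5 ≈ 2.4000.
Step 3: Plünnecke-Ruzsa gives |3A| ≤ K³·|A| = (2.4000)³ · 5 ≈ 69.1200.
Step 4: Compute 3A = A + A + A directly by enumerating all triples (a,b,c) ∈ A³; |3A| = 21.
Step 5: Check 21 ≤ 69.1200? Yes ✓.

K = 12/5, Plünnecke-Ruzsa bound K³|A| ≈ 69.1200, |3A| = 21, inequality holds.


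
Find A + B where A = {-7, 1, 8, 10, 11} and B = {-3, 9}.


A + B = {a + b : a ∈ A, b ∈ B}.
Enumerate all |A|·|B| = 5·2 = 10 pairs (a, b) and collect distinct sums.
a = -7: -7+-3=-10, -7+9=2
a = 1: 1+-3=-2, 1+9=10
a = 8: 8+-3=5, 8+9=17
a = 10: 10+-3=7, 10+9=19
a = 11: 11+-3=8, 11+9=20
Collecting distinct sums: A + B = {-10, -2, 2, 5, 7, 8, 10, 17, 19, 20}
|A + B| = 10

A + B = {-10, -2, 2, 5, 7, 8, 10, 17, 19, 20}


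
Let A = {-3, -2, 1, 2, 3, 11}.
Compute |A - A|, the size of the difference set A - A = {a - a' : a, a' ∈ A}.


A - A = {a - a' : a, a' ∈ A}; |A| = 6.
Bounds: 2|A|-1 ≤ |A - A| ≤ |A|² - |A| + 1, i.e. 11 ≤ |A - A| ≤ 31.
Note: 0 ∈ A - A always (from a - a). The set is symmetric: if d ∈ A - A then -d ∈ A - A.
Enumerate nonzero differences d = a - a' with a > a' (then include -d):
Positive differences: {1, 2, 3, 4, 5, 6, 8, 9, 10, 13, 14}
Full difference set: {0} ∪ (positive diffs) ∪ (negative diffs).
|A - A| = 1 + 2·11 = 23 (matches direct enumeration: 23).

|A - A| = 23


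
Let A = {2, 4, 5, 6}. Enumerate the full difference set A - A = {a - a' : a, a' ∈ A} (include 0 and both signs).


A - A = {a - a' : a, a' ∈ A}.
Compute a - a' for each ordered pair (a, a'):
a = 2: 2-2=0, 2-4=-2, 2-5=-3, 2-6=-4
a = 4: 4-2=2, 4-4=0, 4-5=-1, 4-6=-2
a = 5: 5-2=3, 5-4=1, 5-5=0, 5-6=-1
a = 6: 6-2=4, 6-4=2, 6-5=1, 6-6=0
Collecting distinct values (and noting 0 appears from a-a):
A - A = {-4, -3, -2, -1, 0, 1, 2, 3, 4}
|A - A| = 9

A - A = {-4, -3, -2, -1, 0, 1, 2, 3, 4}


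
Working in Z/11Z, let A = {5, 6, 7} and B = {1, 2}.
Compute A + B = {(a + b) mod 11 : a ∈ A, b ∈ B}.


Work in Z/11Z: reduce every sum a + b modulo 11.
Enumerate all 6 pairs:
a = 5: 5+1=6, 5+2=7
a = 6: 6+1=7, 6+2=8
a = 7: 7+1=8, 7+2=9
Distinct residues collected: {6, 7, 8, 9}
|A + B| = 4 (out of 11 total residues).

A + B = {6, 7, 8, 9}


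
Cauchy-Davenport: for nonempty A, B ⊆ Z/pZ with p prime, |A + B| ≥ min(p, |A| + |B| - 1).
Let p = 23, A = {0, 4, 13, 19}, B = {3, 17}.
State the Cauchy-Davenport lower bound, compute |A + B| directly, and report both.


Cauchy-Davenport: |A + B| ≥ min(p, |A| + |B| - 1) for A, B nonempty in Z/pZ.
|A| = 4, |B| = 2, p = 23.
CD lower bound = min(23, 4 + 2 - 1) = min(23, 5) = 5.
Compute A + B mod 23 directly:
a = 0: 0+3=3, 0+17=17
a = 4: 4+3=7, 4+17=21
a = 13: 13+3=16, 13+17=7
a = 19: 19+3=22, 19+17=13
A + B = {3, 7, 13, 16, 17, 21, 22}, so |A + B| = 7.
Verify: 7 ≥ 5? Yes ✓.

CD lower bound = 5, actual |A + B| = 7.


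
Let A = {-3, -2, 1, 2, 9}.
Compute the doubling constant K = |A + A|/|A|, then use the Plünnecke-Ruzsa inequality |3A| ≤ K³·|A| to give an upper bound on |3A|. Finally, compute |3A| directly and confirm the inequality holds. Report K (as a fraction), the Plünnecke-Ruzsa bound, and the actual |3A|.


|A| = 5.
Step 1: Compute A + A by enumerating all 25 pairs.
A + A = {-6, -5, -4, -2, -1, 0, 2, 3, 4, 6, 7, 10, 11, 18}, so |A + A| = 14.
Step 2: Doubling constant K = |A + A|/|A| = 14/5 = 14/5 ≈ 2.8000.
Step 3: Plünnecke-Ruzsa gives |3A| ≤ K³·|A| = (2.8000)³ · 5 ≈ 109.7600.
Step 4: Compute 3A = A + A + A directly by enumerating all triples (a,b,c) ∈ A³; |3A| = 27.
Step 5: Check 27 ≤ 109.7600? Yes ✓.

K = 14/5, Plünnecke-Ruzsa bound K³|A| ≈ 109.7600, |3A| = 27, inequality holds.


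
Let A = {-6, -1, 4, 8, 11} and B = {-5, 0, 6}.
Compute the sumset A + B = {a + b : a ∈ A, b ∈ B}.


A + B = {a + b : a ∈ A, b ∈ B}.
Enumerate all |A|·|B| = 5·3 = 15 pairs (a, b) and collect distinct sums.
a = -6: -6+-5=-11, -6+0=-6, -6+6=0
a = -1: -1+-5=-6, -1+0=-1, -1+6=5
a = 4: 4+-5=-1, 4+0=4, 4+6=10
a = 8: 8+-5=3, 8+0=8, 8+6=14
a = 11: 11+-5=6, 11+0=11, 11+6=17
Collecting distinct sums: A + B = {-11, -6, -1, 0, 3, 4, 5, 6, 8, 10, 11, 14, 17}
|A + B| = 13

A + B = {-11, -6, -1, 0, 3, 4, 5, 6, 8, 10, 11, 14, 17}


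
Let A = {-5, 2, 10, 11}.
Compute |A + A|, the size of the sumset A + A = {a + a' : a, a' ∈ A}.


A + A = {a + a' : a, a' ∈ A}; |A| = 4.
General bounds: 2|A| - 1 ≤ |A + A| ≤ |A|(|A|+1)/2, i.e. 7 ≤ |A + A| ≤ 10.
Lower bound 2|A|-1 is attained iff A is an arithmetic progression.
Enumerate sums a + a' for a ≤ a' (symmetric, so this suffices):
a = -5: -5+-5=-10, -5+2=-3, -5+10=5, -5+11=6
a = 2: 2+2=4, 2+10=12, 2+11=13
a = 10: 10+10=20, 10+11=21
a = 11: 11+11=22
Distinct sums: {-10, -3, 4, 5, 6, 12, 13, 20, 21, 22}
|A + A| = 10

|A + A| = 10


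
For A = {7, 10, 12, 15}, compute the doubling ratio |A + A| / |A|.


|A| = 4.
Compute A + A by enumerating all 16 pairs.
A + A = {14, 17, 19, 20, 22, 24, 25, 27, 30}, so |A + A| = 9.
K = |A + A| / |A| = 9/4 (already in lowest terms) ≈ 2.2500.
Reference: AP of size 4 gives K = 7/4 ≈ 1.7500; a fully generic set of size 4 gives K ≈ 2.5000.

|A| = 4, |A + A| = 9, K = 9/4.


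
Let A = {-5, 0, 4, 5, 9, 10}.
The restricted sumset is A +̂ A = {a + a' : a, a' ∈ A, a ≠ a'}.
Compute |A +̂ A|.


Restricted sumset: A +̂ A = {a + a' : a ∈ A, a' ∈ A, a ≠ a'}.
Equivalently, take A + A and drop any sum 2a that is achievable ONLY as a + a for a ∈ A (i.e. sums representable only with equal summands).
Enumerate pairs (a, a') with a < a' (symmetric, so each unordered pair gives one sum; this covers all a ≠ a'):
  -5 + 0 = -5
  -5 + 4 = -1
  -5 + 5 = 0
  -5 + 9 = 4
  -5 + 10 = 5
  0 + 4 = 4
  0 + 5 = 5
  0 + 9 = 9
  0 + 10 = 10
  4 + 5 = 9
  4 + 9 = 13
  4 + 10 = 14
  5 + 9 = 14
  5 + 10 = 15
  9 + 10 = 19
Collected distinct sums: {-5, -1, 0, 4, 5, 9, 10, 13, 14, 15, 19}
|A +̂ A| = 11
(Reference bound: |A +̂ A| ≥ 2|A| - 3 for |A| ≥ 2, with |A| = 6 giving ≥ 9.)

|A +̂ A| = 11


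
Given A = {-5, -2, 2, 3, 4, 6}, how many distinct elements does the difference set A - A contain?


A - A = {a - a' : a, a' ∈ A}; |A| = 6.
Bounds: 2|A|-1 ≤ |A - A| ≤ |A|² - |A| + 1, i.e. 11 ≤ |A - A| ≤ 31.
Note: 0 ∈ A - A always (from a - a). The set is symmetric: if d ∈ A - A then -d ∈ A - A.
Enumerate nonzero differences d = a - a' with a > a' (then include -d):
Positive differences: {1, 2, 3, 4, 5, 6, 7, 8, 9, 11}
Full difference set: {0} ∪ (positive diffs) ∪ (negative diffs).
|A - A| = 1 + 2·10 = 21 (matches direct enumeration: 21).

|A - A| = 21


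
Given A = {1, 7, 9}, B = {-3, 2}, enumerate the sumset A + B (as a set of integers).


A + B = {a + b : a ∈ A, b ∈ B}.
Enumerate all |A|·|B| = 3·2 = 6 pairs (a, b) and collect distinct sums.
a = 1: 1+-3=-2, 1+2=3
a = 7: 7+-3=4, 7+2=9
a = 9: 9+-3=6, 9+2=11
Collecting distinct sums: A + B = {-2, 3, 4, 6, 9, 11}
|A + B| = 6

A + B = {-2, 3, 4, 6, 9, 11}


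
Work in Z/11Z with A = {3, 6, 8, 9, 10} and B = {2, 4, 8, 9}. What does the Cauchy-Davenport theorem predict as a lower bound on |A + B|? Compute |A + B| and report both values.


Cauchy-Davenport: |A + B| ≥ min(p, |A| + |B| - 1) for A, B nonempty in Z/pZ.
|A| = 5, |B| = 4, p = 11.
CD lower bound = min(11, 5 + 4 - 1) = min(11, 8) = 8.
Compute A + B mod 11 directly:
a = 3: 3+2=5, 3+4=7, 3+8=0, 3+9=1
a = 6: 6+2=8, 6+4=10, 6+8=3, 6+9=4
a = 8: 8+2=10, 8+4=1, 8+8=5, 8+9=6
a = 9: 9+2=0, 9+4=2, 9+8=6, 9+9=7
a = 10: 10+2=1, 10+4=3, 10+8=7, 10+9=8
A + B = {0, 1, 2, 3, 4, 5, 6, 7, 8, 10}, so |A + B| = 10.
Verify: 10 ≥ 8? Yes ✓.

CD lower bound = 8, actual |A + B| = 10.


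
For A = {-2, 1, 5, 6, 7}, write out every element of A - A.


A - A = {a - a' : a, a' ∈ A}.
Compute a - a' for each ordered pair (a, a'):
a = -2: -2--2=0, -2-1=-3, -2-5=-7, -2-6=-8, -2-7=-9
a = 1: 1--2=3, 1-1=0, 1-5=-4, 1-6=-5, 1-7=-6
a = 5: 5--2=7, 5-1=4, 5-5=0, 5-6=-1, 5-7=-2
a = 6: 6--2=8, 6-1=5, 6-5=1, 6-6=0, 6-7=-1
a = 7: 7--2=9, 7-1=6, 7-5=2, 7-6=1, 7-7=0
Collecting distinct values (and noting 0 appears from a-a):
A - A = {-9, -8, -7, -6, -5, -4, -3, -2, -1, 0, 1, 2, 3, 4, 5, 6, 7, 8, 9}
|A - A| = 19

A - A = {-9, -8, -7, -6, -5, -4, -3, -2, -1, 0, 1, 2, 3, 4, 5, 6, 7, 8, 9}


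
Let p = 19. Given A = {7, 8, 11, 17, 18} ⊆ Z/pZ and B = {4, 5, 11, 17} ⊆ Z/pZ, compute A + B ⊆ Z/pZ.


Work in Z/19Z: reduce every sum a + b modulo 19.
Enumerate all 20 pairs:
a = 7: 7+4=11, 7+5=12, 7+11=18, 7+17=5
a = 8: 8+4=12, 8+5=13, 8+11=0, 8+17=6
a = 11: 11+4=15, 11+5=16, 11+11=3, 11+17=9
a = 17: 17+4=2, 17+5=3, 17+11=9, 17+17=15
a = 18: 18+4=3, 18+5=4, 18+11=10, 18+17=16
Distinct residues collected: {0, 2, 3, 4, 5, 6, 9, 10, 11, 12, 13, 15, 16, 18}
|A + B| = 14 (out of 19 total residues).

A + B = {0, 2, 3, 4, 5, 6, 9, 10, 11, 12, 13, 15, 16, 18}


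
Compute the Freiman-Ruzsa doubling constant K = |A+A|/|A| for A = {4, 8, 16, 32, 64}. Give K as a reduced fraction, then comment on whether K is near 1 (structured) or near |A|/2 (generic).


|A| = 5.
Compute A + A by enumerating all 25 pairs.
A + A = {8, 12, 16, 20, 24, 32, 36, 40, 48, 64, 68, 72, 80, 96, 128}, so |A + A| = 15.
K = |A + A| / |A| = 15/5 = 3/1 ≈ 3.0000.
Reference: AP of size 5 gives K = 9/5 ≈ 1.8000; a fully generic set of size 5 gives K ≈ 3.0000.

|A| = 5, |A + A| = 15, K = 15/5 = 3/1.


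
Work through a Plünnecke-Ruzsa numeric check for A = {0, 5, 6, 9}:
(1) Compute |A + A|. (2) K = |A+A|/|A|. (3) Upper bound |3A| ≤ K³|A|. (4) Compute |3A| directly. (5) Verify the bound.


|A| = 4.
Step 1: Compute A + A by enumerating all 16 pairs.
A + A = {0, 5, 6, 9, 10, 11, 12, 14, 15, 18}, so |A + A| = 10.
Step 2: Doubling constant K = |A + A|/|A| = 10/4 = 10/4 ≈ 2.5000.
Step 3: Plünnecke-Ruzsa gives |3A| ≤ K³·|A| = (2.5000)³ · 4 ≈ 62.5000.
Step 4: Compute 3A = A + A + A directly by enumerating all triples (a,b,c) ∈ A³; |3A| = 18.
Step 5: Check 18 ≤ 62.5000? Yes ✓.

K = 10/4, Plünnecke-Ruzsa bound K³|A| ≈ 62.5000, |3A| = 18, inequality holds.


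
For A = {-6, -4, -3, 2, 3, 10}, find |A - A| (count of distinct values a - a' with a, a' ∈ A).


A - A = {a - a' : a, a' ∈ A}; |A| = 6.
Bounds: 2|A|-1 ≤ |A - A| ≤ |A|² - |A| + 1, i.e. 11 ≤ |A - A| ≤ 31.
Note: 0 ∈ A - A always (from a - a). The set is symmetric: if d ∈ A - A then -d ∈ A - A.
Enumerate nonzero differences d = a - a' with a > a' (then include -d):
Positive differences: {1, 2, 3, 5, 6, 7, 8, 9, 13, 14, 16}
Full difference set: {0} ∪ (positive diffs) ∪ (negative diffs).
|A - A| = 1 + 2·11 = 23 (matches direct enumeration: 23).

|A - A| = 23


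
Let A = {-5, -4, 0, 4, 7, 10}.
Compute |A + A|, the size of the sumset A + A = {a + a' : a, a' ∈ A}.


A + A = {a + a' : a, a' ∈ A}; |A| = 6.
General bounds: 2|A| - 1 ≤ |A + A| ≤ |A|(|A|+1)/2, i.e. 11 ≤ |A + A| ≤ 21.
Lower bound 2|A|-1 is attained iff A is an arithmetic progression.
Enumerate sums a + a' for a ≤ a' (symmetric, so this suffices):
a = -5: -5+-5=-10, -5+-4=-9, -5+0=-5, -5+4=-1, -5+7=2, -5+10=5
a = -4: -4+-4=-8, -4+0=-4, -4+4=0, -4+7=3, -4+10=6
a = 0: 0+0=0, 0+4=4, 0+7=7, 0+10=10
a = 4: 4+4=8, 4+7=11, 4+10=14
a = 7: 7+7=14, 7+10=17
a = 10: 10+10=20
Distinct sums: {-10, -9, -8, -5, -4, -1, 0, 2, 3, 4, 5, 6, 7, 8, 10, 11, 14, 17, 20}
|A + A| = 19

|A + A| = 19


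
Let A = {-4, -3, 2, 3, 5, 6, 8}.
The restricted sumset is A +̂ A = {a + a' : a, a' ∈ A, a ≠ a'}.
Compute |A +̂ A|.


Restricted sumset: A +̂ A = {a + a' : a ∈ A, a' ∈ A, a ≠ a'}.
Equivalently, take A + A and drop any sum 2a that is achievable ONLY as a + a for a ∈ A (i.e. sums representable only with equal summands).
Enumerate pairs (a, a') with a < a' (symmetric, so each unordered pair gives one sum; this covers all a ≠ a'):
  -4 + -3 = -7
  -4 + 2 = -2
  -4 + 3 = -1
  -4 + 5 = 1
  -4 + 6 = 2
  -4 + 8 = 4
  -3 + 2 = -1
  -3 + 3 = 0
  -3 + 5 = 2
  -3 + 6 = 3
  -3 + 8 = 5
  2 + 3 = 5
  2 + 5 = 7
  2 + 6 = 8
  2 + 8 = 10
  3 + 5 = 8
  3 + 6 = 9
  3 + 8 = 11
  5 + 6 = 11
  5 + 8 = 13
  6 + 8 = 14
Collected distinct sums: {-7, -2, -1, 0, 1, 2, 3, 4, 5, 7, 8, 9, 10, 11, 13, 14}
|A +̂ A| = 16
(Reference bound: |A +̂ A| ≥ 2|A| - 3 for |A| ≥ 2, with |A| = 7 giving ≥ 11.)

|A +̂ A| = 16


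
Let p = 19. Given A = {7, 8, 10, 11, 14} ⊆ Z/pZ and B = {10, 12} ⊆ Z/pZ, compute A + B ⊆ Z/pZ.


Work in Z/19Z: reduce every sum a + b modulo 19.
Enumerate all 10 pairs:
a = 7: 7+10=17, 7+12=0
a = 8: 8+10=18, 8+12=1
a = 10: 10+10=1, 10+12=3
a = 11: 11+10=2, 11+12=4
a = 14: 14+10=5, 14+12=7
Distinct residues collected: {0, 1, 2, 3, 4, 5, 7, 17, 18}
|A + B| = 9 (out of 19 total residues).

A + B = {0, 1, 2, 3, 4, 5, 7, 17, 18}


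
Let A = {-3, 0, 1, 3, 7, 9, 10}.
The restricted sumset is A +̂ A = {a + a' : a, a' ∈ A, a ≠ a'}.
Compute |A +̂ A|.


Restricted sumset: A +̂ A = {a + a' : a ∈ A, a' ∈ A, a ≠ a'}.
Equivalently, take A + A and drop any sum 2a that is achievable ONLY as a + a for a ∈ A (i.e. sums representable only with equal summands).
Enumerate pairs (a, a') with a < a' (symmetric, so each unordered pair gives one sum; this covers all a ≠ a'):
  -3 + 0 = -3
  -3 + 1 = -2
  -3 + 3 = 0
  -3 + 7 = 4
  -3 + 9 = 6
  -3 + 10 = 7
  0 + 1 = 1
  0 + 3 = 3
  0 + 7 = 7
  0 + 9 = 9
  0 + 10 = 10
  1 + 3 = 4
  1 + 7 = 8
  1 + 9 = 10
  1 + 10 = 11
  3 + 7 = 10
  3 + 9 = 12
  3 + 10 = 13
  7 + 9 = 16
  7 + 10 = 17
  9 + 10 = 19
Collected distinct sums: {-3, -2, 0, 1, 3, 4, 6, 7, 8, 9, 10, 11, 12, 13, 16, 17, 19}
|A +̂ A| = 17
(Reference bound: |A +̂ A| ≥ 2|A| - 3 for |A| ≥ 2, with |A| = 7 giving ≥ 11.)

|A +̂ A| = 17


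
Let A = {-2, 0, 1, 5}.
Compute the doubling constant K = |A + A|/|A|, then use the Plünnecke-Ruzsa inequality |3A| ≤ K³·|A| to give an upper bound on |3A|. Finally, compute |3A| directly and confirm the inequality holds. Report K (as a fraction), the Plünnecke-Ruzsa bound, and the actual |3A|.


|A| = 4.
Step 1: Compute A + A by enumerating all 16 pairs.
A + A = {-4, -2, -1, 0, 1, 2, 3, 5, 6, 10}, so |A + A| = 10.
Step 2: Doubling constant K = |A + A|/|A| = 10/4 = 10/4 ≈ 2.5000.
Step 3: Plünnecke-Ruzsa gives |3A| ≤ K³·|A| = (2.5000)³ · 4 ≈ 62.5000.
Step 4: Compute 3A = A + A + A directly by enumerating all triples (a,b,c) ∈ A³; |3A| = 17.
Step 5: Check 17 ≤ 62.5000? Yes ✓.

K = 10/4, Plünnecke-Ruzsa bound K³|A| ≈ 62.5000, |3A| = 17, inequality holds.


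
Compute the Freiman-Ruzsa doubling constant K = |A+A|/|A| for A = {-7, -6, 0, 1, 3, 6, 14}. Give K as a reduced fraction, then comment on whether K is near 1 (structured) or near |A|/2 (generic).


|A| = 7.
Compute A + A by enumerating all 49 pairs.
A + A = {-14, -13, -12, -7, -6, -5, -4, -3, -1, 0, 1, 2, 3, 4, 6, 7, 8, 9, 12, 14, 15, 17, 20, 28}, so |A + A| = 24.
K = |A + A| / |A| = 24/7 (already in lowest terms) ≈ 3.4286.
Reference: AP of size 7 gives K = 13/7 ≈ 1.8571; a fully generic set of size 7 gives K ≈ 4.0000.

|A| = 7, |A + A| = 24, K = 24/7.


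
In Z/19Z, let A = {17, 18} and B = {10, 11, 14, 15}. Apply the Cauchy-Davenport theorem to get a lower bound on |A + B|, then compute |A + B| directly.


Cauchy-Davenport: |A + B| ≥ min(p, |A| + |B| - 1) for A, B nonempty in Z/pZ.
|A| = 2, |B| = 4, p = 19.
CD lower bound = min(19, 2 + 4 - 1) = min(19, 5) = 5.
Compute A + B mod 19 directly:
a = 17: 17+10=8, 17+11=9, 17+14=12, 17+15=13
a = 18: 18+10=9, 18+11=10, 18+14=13, 18+15=14
A + B = {8, 9, 10, 12, 13, 14}, so |A + B| = 6.
Verify: 6 ≥ 5? Yes ✓.

CD lower bound = 5, actual |A + B| = 6.


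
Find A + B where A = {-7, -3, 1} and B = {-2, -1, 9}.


A + B = {a + b : a ∈ A, b ∈ B}.
Enumerate all |A|·|B| = 3·3 = 9 pairs (a, b) and collect distinct sums.
a = -7: -7+-2=-9, -7+-1=-8, -7+9=2
a = -3: -3+-2=-5, -3+-1=-4, -3+9=6
a = 1: 1+-2=-1, 1+-1=0, 1+9=10
Collecting distinct sums: A + B = {-9, -8, -5, -4, -1, 0, 2, 6, 10}
|A + B| = 9

A + B = {-9, -8, -5, -4, -1, 0, 2, 6, 10}
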